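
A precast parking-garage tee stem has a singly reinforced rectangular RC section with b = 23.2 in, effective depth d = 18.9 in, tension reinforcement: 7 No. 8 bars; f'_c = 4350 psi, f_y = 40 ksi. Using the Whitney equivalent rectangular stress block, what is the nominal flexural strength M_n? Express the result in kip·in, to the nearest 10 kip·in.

A_s = 7 × 0.79 = 5.53 in².
T = A_s f_y = 5.53 × 40 = 221.2 kips.
a = T/(0.85 f'_c b) = 221.2/(0.85 × 4.35 × 23.2) = 2.579 in.
M_n = T(d − a/2) = 221.2 × (18.9 − 1.2895) = 3895.4 kip·in.

M_n ≈ 3900 kip·in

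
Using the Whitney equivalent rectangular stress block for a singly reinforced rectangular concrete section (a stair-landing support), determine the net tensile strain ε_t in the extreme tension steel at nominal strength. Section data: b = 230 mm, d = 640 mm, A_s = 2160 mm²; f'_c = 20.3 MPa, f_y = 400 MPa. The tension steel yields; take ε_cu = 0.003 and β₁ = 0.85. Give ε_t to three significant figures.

ε_t ≈ 0.00450

a = A_s f_y/(0.85 f'_c b) = 217.71 mm.
β₁ = 0.85, so c = a/β₁ = 217.71/0.85 = 256.13 mm.
From the linear strain diagram with ε_cu = 0.003: ε_t = 0.003 (d − c)/c = 0.003 × (640 − 256.13)/256.13 = 0.00450.
ε_t is between 0.004 and 0.005 — transition zone.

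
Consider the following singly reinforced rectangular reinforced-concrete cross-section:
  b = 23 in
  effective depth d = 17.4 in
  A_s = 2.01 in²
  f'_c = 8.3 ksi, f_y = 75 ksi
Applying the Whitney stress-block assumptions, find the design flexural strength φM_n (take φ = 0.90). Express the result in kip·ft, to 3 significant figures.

φM_n ≈ 191 kip·ft

T = A_s f_y = 2.01 × 75 = 150.75 kips.
a = T/(0.85 f'_c b) = 150.75/(0.85 × 8.3 × 23) = 0.929 in.
M_n = T(d − a/2) = 150.75 × (17.4 − 0.4645) = 2553.0 kip·in = 2553.0/12 = 212.75 kip·ft.
φM_n = 0.90 × 212.75 = 191.48 kip·ft.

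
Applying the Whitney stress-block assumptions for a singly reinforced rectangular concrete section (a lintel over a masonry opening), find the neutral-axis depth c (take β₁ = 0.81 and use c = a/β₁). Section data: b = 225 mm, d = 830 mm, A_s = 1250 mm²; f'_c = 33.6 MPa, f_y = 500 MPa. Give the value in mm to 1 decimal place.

c ≈ 120.1 mm

T = A_s f_y = 1250 × 500 = 625000 N = 625 kN.
Setting C = 0.85 f'_c a b equal to T: a = 625000/(0.85 × 33.6 × 225) = 97.261 mm.
With β₁ = 0.81, c = a/β₁ = 97.261/0.81 = 120.1 mm.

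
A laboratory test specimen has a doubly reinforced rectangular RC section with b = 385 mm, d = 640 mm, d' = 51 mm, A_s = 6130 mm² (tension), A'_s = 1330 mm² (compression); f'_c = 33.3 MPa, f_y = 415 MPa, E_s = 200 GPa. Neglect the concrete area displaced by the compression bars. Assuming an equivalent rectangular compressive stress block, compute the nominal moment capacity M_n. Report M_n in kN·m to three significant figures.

M_n ≈ 1420 kN·m

Assume both tension and compression steel yield.
Net tension couple steel: A_s − A'_s = 4800 mm².
a = (A_s − A'_s) f_y / (0.85 f'_c b) = 1992000/(0.85 × 33.3 × 385) = 182.80 mm.
c = a/β₁ = 182.80/0.812 = 225.12 mm; ε'_s = 0.003(c − d')/c = 0.0023 ≥ f_y/E_s = 0.0021, so compression steel does yield.
M_n = (A_s − A'_s) f_y (d − a/2) + A'_s f_y (d − d') = [1992000 × (640 − 91.4) + 551950 × (640 − 51)] × 10⁻⁶ = 1092.81 + 325.10 = 1417.91 kN·m.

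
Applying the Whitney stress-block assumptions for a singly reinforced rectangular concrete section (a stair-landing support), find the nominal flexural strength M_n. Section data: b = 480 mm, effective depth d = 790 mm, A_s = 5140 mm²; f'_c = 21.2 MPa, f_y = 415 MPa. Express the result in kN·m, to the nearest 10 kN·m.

T = A_s f_y = 5140 × 415 = 2133100 N = 2133.1 kN.
From C = T: a = T/(0.85 f'_c b) = 2133100/(0.85 × 21.2 × 480) = 246.61 mm.
M_n = T(d − a/2) = 2133.1 kN × (790 − 123.305) mm = 1422.13 kN·m.

M_n ≈ 1420 kN·m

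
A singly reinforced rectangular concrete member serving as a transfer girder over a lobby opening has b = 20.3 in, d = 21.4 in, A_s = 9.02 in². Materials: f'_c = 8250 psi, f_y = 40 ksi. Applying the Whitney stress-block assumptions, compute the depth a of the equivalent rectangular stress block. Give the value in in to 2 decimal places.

a ≈ 2.53 in

T = A_s f_y = 9.02 × 40 = 360.8 kips.
a = T/(0.85 f'_c b) = 360.8/(0.85 × 8.25 × 20.3) = 2.53 in.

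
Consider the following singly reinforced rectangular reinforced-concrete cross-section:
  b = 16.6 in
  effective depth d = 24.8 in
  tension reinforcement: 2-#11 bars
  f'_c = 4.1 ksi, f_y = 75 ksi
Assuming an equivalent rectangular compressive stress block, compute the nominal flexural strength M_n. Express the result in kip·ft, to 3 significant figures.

A_s = 2 × 1.56 = 3.12 in².
T = A_s f_y = 3.12 × 75 = 234 kips.
a = T/(0.85 f'_c b) = 234/(0.85 × 4.1 × 16.6) = 4.045 in.
M_n = T(d − a/2) = 234 × (24.8 − 2.0225) = 5329.9 kip·in = 5329.9/12 = 444.16 kip·ft.

M_n ≈ 444 kip·ft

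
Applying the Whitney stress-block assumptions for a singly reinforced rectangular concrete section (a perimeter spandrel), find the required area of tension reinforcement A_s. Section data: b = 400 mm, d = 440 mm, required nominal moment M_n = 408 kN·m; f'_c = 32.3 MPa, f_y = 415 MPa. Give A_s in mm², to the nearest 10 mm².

With M_n = 0.85 f'_c a b (d − a/2), solve the quadratic for a:
a = d − √(d² − 2M_n/(0.85 f'_c b)) = 440 − √(440² − 2 × 408×10⁶/(0.85 × 32.3 × 400)) = 94.61 mm.
A_s = 0.85 f'_c a b / f_y = 0.85 × 32.3 × 94.61 × 400 / 415 = 2503.6 mm².

A_s ≈ 2500 mm²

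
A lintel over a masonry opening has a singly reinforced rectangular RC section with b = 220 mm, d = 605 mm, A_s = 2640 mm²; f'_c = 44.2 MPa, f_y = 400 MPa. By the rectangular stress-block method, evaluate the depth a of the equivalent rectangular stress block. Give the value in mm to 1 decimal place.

a ≈ 127.8 mm

T = A_s f_y = 2640 × 400 = 1056000 N = 1056 kN.
Setting C = 0.85 f'_c a b equal to T: a = 1056000/(0.85 × 44.2 × 220) = 127.8 mm.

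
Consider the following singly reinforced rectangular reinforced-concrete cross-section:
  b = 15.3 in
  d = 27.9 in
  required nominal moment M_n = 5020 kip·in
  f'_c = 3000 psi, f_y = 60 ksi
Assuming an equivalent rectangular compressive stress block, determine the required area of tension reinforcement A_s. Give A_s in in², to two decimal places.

From M_n = 0.85 f'_c a b (d − a/2):
a = d − √(d² − 2M_n/(0.85 f'_c b)) = 27.9 − √(27.9² − 2 × 5020/(0.85 × 3 × 15.3)) = 5.073 in.
A_s = 0.85 f'_c a b / f_y = 0.85 × 3 × 5.073 × 15.3 / 60 = 3.299 in².

A_s ≈ 3.30 in²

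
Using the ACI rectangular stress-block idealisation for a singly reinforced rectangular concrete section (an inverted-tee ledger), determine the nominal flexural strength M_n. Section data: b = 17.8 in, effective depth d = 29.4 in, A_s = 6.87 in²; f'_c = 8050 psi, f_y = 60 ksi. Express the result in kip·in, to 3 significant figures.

M_n ≈ 11400 kip·in

T = A_s f_y = 6.87 × 60 = 412.2 kips.
a = T/(0.85 f'_c b) = 412.2/(0.85 × 8.05 × 17.8) = 3.384 in.
M_n = T(d − a/2) = 412.2 × (29.4 − 1.692) = 11421.2 kip·in.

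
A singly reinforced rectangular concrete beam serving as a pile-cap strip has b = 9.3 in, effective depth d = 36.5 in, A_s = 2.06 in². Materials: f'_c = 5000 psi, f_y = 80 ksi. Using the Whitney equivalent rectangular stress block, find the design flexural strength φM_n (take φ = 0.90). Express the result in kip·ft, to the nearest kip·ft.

φM_n ≈ 425 kip·ft

T = A_s f_y = 2.06 × 80 = 164.8 kips.
a = T/(0.85 f'_c b) = 164.8/(0.85 × 5 × 9.3) = 4.170 in.
M_n = T(d − a/2) = 164.8 × (36.5 − 2.085) = 5671.6 kip·in = 5671.6/12 = 472.63 kip·ft.
φM_n = 0.90 × 472.63 = 425.37 kip·ft.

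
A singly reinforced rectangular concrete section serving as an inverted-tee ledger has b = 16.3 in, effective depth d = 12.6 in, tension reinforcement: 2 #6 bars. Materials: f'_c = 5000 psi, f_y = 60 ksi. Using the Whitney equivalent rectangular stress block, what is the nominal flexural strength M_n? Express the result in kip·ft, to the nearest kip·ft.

A_s = 2 × 0.44 = 0.88 in².
T = A_s f_y = 0.88 × 60 = 52.8 kips.
a = T/(0.85 f'_c b) = 52.8/(0.85 × 5 × 16.3) = 0.762 in.
M_n = T(d − a/2) = 52.8 × (12.6 − 0.381) = 645.2 kip·in = 645.2/12 = 53.77 kip·ft.

M_n ≈ 54 kip·ft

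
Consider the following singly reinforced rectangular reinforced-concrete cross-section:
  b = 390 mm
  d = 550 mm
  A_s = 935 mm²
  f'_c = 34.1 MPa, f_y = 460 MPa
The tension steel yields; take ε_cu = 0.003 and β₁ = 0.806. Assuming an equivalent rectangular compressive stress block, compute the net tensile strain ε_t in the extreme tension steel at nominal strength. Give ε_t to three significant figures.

a = A_s f_y/(0.85 f'_c b) = 38.05 mm.
β₁ = 0.806, so c = a/β₁ = 38.05/0.806 = 47.21 mm.
From the linear strain diagram with ε_cu = 0.003: ε_t = 0.003 (d − c)/c = 0.003 × (550 − 47.21)/47.21 = 0.0320.
Since ε_t ≥ 0.005, the section is tension-controlled.

ε_t ≈ 0.0320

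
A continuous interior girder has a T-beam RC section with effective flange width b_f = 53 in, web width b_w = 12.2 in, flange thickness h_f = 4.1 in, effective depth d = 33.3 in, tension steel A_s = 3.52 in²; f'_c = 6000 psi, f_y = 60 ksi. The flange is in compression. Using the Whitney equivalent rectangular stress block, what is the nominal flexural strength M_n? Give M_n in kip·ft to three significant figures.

M_n ≈ 579 kip·ft

Tension: T = A_s f_y = 3.52 × 60 = 211.2 kips.
Try a within the flange: a = T/(0.85 f'_c b_f) = 211.2/(0.85 × 6 × 53) = 0.781 in.
Since a = 0.781 ≤ h_f = 4.1 in, the stress block lies entirely in the flange; analyse as a rectangular beam of width b_f.
M_n = T(d − a/2) = 211.2 × (33.3 − 0.3905) = 6950.5 kip·in.
M_n = 6950.5/12 = 579.21 kip·ft.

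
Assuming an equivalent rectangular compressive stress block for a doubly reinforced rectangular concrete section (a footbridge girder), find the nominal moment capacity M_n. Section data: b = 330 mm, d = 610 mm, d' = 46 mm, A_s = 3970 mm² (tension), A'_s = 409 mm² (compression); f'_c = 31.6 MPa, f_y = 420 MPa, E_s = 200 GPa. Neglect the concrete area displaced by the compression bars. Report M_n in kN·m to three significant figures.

Assume both tension and compression steel yield.
Net tension couple steel: A_s − A'_s = 3561 mm².
a = (A_s − A'_s) f_y / (0.85 f'_c b) = 1495620/(0.85 × 31.6 × 330) = 168.73 mm.
c = a/β₁ = 168.73/0.824 = 204.77 mm; ε'_s = 0.003(c − d')/c = 0.0023 ≥ f_y/E_s = 0.0021, so compression steel does yield.
M_n = (A_s − A'_s) f_y (d − a/2) + A'_s f_y (d − d') = [1495620 × (610 − 84.365) + 171780 × (610 − 46)] × 10⁻⁶ = 786.15 + 96.88 = 883.03 kN·m.

M_n ≈ 883 kN·m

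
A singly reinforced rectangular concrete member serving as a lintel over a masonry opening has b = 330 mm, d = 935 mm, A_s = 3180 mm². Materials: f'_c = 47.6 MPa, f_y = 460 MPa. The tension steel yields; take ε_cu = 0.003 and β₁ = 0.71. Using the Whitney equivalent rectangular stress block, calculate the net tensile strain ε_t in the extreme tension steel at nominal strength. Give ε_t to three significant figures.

ε_t ≈ 0.0152

a = A_s f_y/(0.85 f'_c b) = 109.56 mm.
β₁ = 0.71, so c = a/β₁ = 109.56/0.71 = 154.31 mm.
From the linear strain diagram with ε_cu = 0.003: ε_t = 0.003 (d − c)/c = 0.003 × (935 − 154.31)/154.31 = 0.0152.
Since ε_t ≥ 0.005, the section is tension-controlled.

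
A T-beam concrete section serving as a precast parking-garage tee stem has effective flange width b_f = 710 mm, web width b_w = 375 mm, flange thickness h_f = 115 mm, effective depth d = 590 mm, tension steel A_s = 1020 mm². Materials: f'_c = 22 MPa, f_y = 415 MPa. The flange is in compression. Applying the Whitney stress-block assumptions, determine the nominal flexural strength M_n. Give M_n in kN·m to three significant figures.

Tension: T = A_s f_y = 1020 × 415 = 423300 N.
Try a within the flange: a = T/(0.85 f'_c b_f) = 423300/(0.85 × 22 × 710) = 31.88 mm.
Since a = 31.88 ≤ h_f = 115 mm, the stress block lies entirely in the flange; analyse as a rectangular beam of width b_f.
M_n = T(d − a/2) = 423300 × (590 − 15.94) = 243.00 × 10⁶ N·mm.
M_n = 243.00 kN·m.

M_n ≈ 243 kN·m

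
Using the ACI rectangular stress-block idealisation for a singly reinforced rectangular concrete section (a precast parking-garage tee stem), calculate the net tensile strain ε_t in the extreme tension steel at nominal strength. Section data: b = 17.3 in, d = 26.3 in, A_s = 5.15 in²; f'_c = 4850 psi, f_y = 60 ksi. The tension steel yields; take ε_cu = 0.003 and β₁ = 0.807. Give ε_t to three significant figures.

ε_t ≈ 0.0117

a = A_s f_y/(0.85 f'_c b) = 4.333 in.
β₁ = 0.807, so c = a/β₁ = 4.333/0.807 = 5.369 in.
From the linear strain diagram with ε_cu = 0.003: ε_t = 0.003 (d − c)/c = 0.003 × (26.3 − 5.369)/5.369 = 0.0117.
Since ε_t ≥ 0.005, the section is tension-controlled.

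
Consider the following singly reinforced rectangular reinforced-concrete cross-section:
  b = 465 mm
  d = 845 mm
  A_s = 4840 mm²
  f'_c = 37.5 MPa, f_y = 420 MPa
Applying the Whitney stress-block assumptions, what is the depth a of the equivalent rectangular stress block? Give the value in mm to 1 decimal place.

a ≈ 137.1 mm

T = A_s f_y = 4840 × 420 = 2032800 N = 2032.8 kN.
Setting C = 0.85 f'_c a b equal to T: a = 2032800/(0.85 × 37.5 × 465) = 137.1 mm.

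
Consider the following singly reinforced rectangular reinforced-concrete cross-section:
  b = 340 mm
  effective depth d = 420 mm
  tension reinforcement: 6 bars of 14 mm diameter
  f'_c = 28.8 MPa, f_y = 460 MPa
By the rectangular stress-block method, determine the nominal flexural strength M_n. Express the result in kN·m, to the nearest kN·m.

A_s = 6 × 154 = 924 mm².
T = A_s f_y = 924 × 460 = 425040 N = 425.04 kN.
From C = T: a = T/(0.85 f'_c b) = 425040/(0.85 × 28.8 × 340) = 51.07 mm.
M_n = T(d − a/2) = 425.04 kN × (420 − 25.535) mm = 167.66 kN·m.

M_n ≈ 168 kN·m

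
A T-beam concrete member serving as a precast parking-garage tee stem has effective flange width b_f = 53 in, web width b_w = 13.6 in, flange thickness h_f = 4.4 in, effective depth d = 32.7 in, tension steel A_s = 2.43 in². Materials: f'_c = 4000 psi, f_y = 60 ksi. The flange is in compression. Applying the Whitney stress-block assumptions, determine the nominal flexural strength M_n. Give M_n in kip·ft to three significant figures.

Tension: T = A_s f_y = 2.43 × 60 = 145.8 kips.
Try a within the flange: a = T/(0.85 f'_c b_f) = 145.8/(0.85 × 4 × 53) = 0.809 in.
Since a = 0.809 ≤ h_f = 4.4 in, the stress block lies entirely in the flange; analyse as a rectangular beam of width b_f.
M_n = T(d − a/2) = 145.8 × (32.7 − 0.4045) = 4708.7 kip·in.
M_n = 4708.7/12 = 392.39 kip·ft.

M_n ≈ 392 kip·ft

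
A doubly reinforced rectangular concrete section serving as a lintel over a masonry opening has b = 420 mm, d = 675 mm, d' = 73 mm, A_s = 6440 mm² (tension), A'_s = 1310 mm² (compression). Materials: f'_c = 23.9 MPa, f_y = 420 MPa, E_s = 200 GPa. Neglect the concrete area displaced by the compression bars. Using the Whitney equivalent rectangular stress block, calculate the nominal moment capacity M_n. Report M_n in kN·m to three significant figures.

Assume both tension and compression steel yield.
Net tension couple steel: A_s − A'_s = 5130 mm².
a = (A_s − A'_s) f_y / (0.85 f'_c b) = 2154600/(0.85 × 23.9 × 420) = 252.52 mm.
c = a/β₁ = 252.52/0.85 = 297.08 mm; ε'_s = 0.003(c − d')/c = 0.0023 ≥ f_y/E_s = 0.0021, so compression steel does yield.
M_n = (A_s − A'_s) f_y (d − a/2) + A'_s f_y (d − d') = [2154600 × (675 − 126.26) + 550200 × (675 − 73)] × 10⁻⁶ = 1182.32 + 331.22 = 1513.54 kN·m.

M_n ≈ 1510 kN·m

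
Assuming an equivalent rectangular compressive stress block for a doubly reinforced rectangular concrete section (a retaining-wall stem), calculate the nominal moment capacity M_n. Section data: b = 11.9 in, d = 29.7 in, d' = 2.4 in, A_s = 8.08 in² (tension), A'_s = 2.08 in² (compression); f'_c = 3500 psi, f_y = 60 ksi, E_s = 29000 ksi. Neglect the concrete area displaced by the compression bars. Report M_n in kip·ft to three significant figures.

Assume both steels yield.
a = (A_s − A'_s) f_y/(0.85 f'_c b) = (8.08 − 2.08) × 60/(0.85 × 3.5 × 11.9) = 10.169 in.
c = a/β₁ = 10.169/0.85 = 11.964 in; ε'_s = 0.003(c − d')/c = 0.0024 ≥ ε_y = 0.0021, so the compression steel yields.
M_n = (A_s − A'_s) f_y (d − a/2) + A'_s f_y (d − d') = 360 × (29.7 − 5.0845) + 124.8 × (29.7 − 2.4) = 8861.6 + 3407.0 = 12268.6 kip·in = 12268.6/12 = 1022.38 kip·ft.

M_n ≈ 1020 kip·ft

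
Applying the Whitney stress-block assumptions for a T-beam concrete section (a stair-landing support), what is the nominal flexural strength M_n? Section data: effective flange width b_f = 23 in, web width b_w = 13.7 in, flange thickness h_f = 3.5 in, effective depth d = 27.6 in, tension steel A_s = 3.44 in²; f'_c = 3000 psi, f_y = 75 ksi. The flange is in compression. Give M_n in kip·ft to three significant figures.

M_n ≈ 545 kip·ft

Tension: T = A_s f_y = 3.44 × 75 = 258 kips.
Try a within the flange: a = T/(0.85 f'_c b_f) = 258/(0.85 × 3 × 23) = 4.399 in.
a = 4.399 > h_f = 3.5 in: the block extends into the web. Split into flange-overhang and web parts.
C_f = 0.85 f'_c (b_f − b_w) h_f = 0.85 × 3 × (23 − 13.7) × 3.5 = 83.0 kips.
Remaining web compression depth: a_w = (T − C_f)/(0.85 f'_c b_w) = (258 − 83.0)/(0.85 × 3 × 13.7) = 5.009 in.
M_n = C_f(d − h_f/2) + (T − C_f)(d − a_w/2) = 83.0 × (27.6 − 1.75) + 175 × (27.6 − 2.5045) = 2145.6 + 4391.7 = 6537.3 kip·in.
M_n = 6537.3/12 = 544.78 kip·ft.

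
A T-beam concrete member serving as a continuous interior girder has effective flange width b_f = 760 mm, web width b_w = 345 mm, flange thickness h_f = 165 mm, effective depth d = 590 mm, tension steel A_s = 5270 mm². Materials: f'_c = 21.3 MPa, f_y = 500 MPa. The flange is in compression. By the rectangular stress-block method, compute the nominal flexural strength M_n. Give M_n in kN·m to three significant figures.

M_n ≈ 1300 kN·m

Tension: T = A_s f_y = 5270 × 500 = 2635000 N.
Try a within the flange: a = T/(0.85 f'_c b_f) = 2635000/(0.85 × 21.3 × 760) = 191.50 mm.
a = 191.50 > h_f = 165 mm: the block extends into the web. Split into flange-overhang and web parts.
C_f = 0.85 f'_c (b_f − b_w) h_f = 0.85 × 21.3 × (760 − 345) × 165 = 1239740 N.
Remaining web compression depth: a_w = (T − C_f)/(0.85 f'_c b_w) = (2635000 − 1239740)/(0.85 × 21.3 × 345) = 223.38 mm.
M_n = C_f(d − h_f/2) + (T − C_f)(d − a_w/2) = 1239740 × (590 − 82.5) + 1395260 × (590 − 111.69) = 629.17 + 667.37 = 1296.54 × 10⁶ N·mm.
M_n = 1296.54 kN·m.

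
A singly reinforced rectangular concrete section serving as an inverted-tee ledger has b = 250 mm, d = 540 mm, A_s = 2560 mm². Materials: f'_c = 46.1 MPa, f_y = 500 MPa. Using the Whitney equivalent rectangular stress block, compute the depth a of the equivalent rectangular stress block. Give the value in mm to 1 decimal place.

a ≈ 130.7 mm

T = A_s f_y = 2560 × 500 = 1280000 N = 1280 kN.
Setting C = 0.85 f'_c a b equal to T: a = 1280000/(0.85 × 46.1 × 250) = 130.7 mm.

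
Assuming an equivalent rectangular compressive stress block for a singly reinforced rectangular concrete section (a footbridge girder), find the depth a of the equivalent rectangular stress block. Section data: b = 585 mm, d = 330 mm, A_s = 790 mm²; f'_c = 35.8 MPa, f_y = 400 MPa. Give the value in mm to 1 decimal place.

a ≈ 17.8 mm

T = A_s f_y = 790 × 400 = 316000 N = 316 kN.
Setting C = 0.85 f'_c a b equal to T: a = 316000/(0.85 × 35.8 × 585) = 17.8 mm.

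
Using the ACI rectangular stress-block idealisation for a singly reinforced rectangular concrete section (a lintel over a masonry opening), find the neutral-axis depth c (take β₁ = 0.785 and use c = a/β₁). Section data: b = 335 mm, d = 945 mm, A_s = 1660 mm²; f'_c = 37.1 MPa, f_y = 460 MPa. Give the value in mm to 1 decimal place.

c ≈ 92.1 mm

T = A_s f_y = 1660 × 460 = 763600 N = 763.6 kN.
Setting C = 0.85 f'_c a b equal to T: a = 763600/(0.85 × 37.1 × 335) = 72.282 mm.
With β₁ = 0.785, c = a/β₁ = 72.282/0.785 = 92.1 mm.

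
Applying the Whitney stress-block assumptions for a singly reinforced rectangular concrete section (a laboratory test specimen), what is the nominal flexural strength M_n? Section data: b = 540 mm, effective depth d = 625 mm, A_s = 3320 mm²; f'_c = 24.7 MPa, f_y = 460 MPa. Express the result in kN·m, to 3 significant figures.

M_n ≈ 852 kN·m

T = A_s f_y = 3320 × 460 = 1527200 N = 1527.2 kN.
From C = T: a = T/(0.85 f'_c b) = 1527200/(0.85 × 24.7 × 540) = 134.71 mm.
M_n = T(d − a/2) = 1527.2 kN × (625 − 67.355) mm = 851.64 kN·m.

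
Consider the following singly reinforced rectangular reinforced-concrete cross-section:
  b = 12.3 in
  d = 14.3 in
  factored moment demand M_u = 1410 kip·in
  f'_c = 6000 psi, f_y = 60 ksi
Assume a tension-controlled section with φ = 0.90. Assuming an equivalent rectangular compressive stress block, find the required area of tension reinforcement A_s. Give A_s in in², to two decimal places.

A_s ≈ 1.95 in²

M_n = M_u/φ = 1410/0.90 = 1566.67 kip·in.
From M_n = 0.85 f'_c a b (d − a/2):
a = d − √(d² − 2M_n/(0.85 f'_c b)) = 14.3 − √(14.3² − 2 × 1566.67/(0.85 × 6 × 12.3)) = 1.869 in.
A_s = 0.85 f'_c a b / f_y = 0.85 × 6 × 1.869 × 12.3 / 60 = 1.954 in².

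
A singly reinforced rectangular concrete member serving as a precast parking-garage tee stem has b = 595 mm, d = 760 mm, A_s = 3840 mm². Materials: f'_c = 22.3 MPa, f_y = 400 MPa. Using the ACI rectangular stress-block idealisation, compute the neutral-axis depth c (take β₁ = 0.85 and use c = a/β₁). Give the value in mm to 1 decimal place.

T = A_s f_y = 3840 × 400 = 1536000 N = 1536 kN.
Setting C = 0.85 f'_c a b equal to T: a = 1536000/(0.85 × 22.3 × 595) = 136.192 mm.
With β₁ = 0.85, c = a/β₁ = 136.192/0.85 = 160.2 mm.

c ≈ 160.2 mm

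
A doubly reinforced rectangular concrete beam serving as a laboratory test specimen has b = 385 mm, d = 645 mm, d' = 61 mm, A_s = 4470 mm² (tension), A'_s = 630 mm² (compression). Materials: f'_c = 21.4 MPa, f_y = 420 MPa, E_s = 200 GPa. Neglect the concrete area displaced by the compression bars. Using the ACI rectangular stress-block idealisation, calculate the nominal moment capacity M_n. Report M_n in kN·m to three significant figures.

Assume both tension and compression steel yield.
Net tension couple steel: A_s − A'_s = 3840 mm².
a = (A_s − A'_s) f_y / (0.85 f'_c b) = 1612800/(0.85 × 21.4 × 385) = 230.30 mm.
c = a/β₁ = 230.30/0.85 = 270.94 mm; ε'_s = 0.003(c − d')/c = 0.0023 ≥ f_y/E_s = 0.0021, so compression steel does yield.
M_n = (A_s − A'_s) f_y (d − a/2) + A'_s f_y (d − d') = [1612800 × (645 − 115.15) + 264600 × (645 − 61)] × 10⁻⁶ = 854.54 + 154.53 = 1009.07 kN·m.

M_n ≈ 1010 kN·m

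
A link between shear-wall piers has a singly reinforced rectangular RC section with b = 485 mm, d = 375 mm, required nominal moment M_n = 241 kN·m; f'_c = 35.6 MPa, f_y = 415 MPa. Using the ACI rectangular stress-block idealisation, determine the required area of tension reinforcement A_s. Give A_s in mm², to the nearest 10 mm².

With M_n = 0.85 f'_c a b (d − a/2), solve the quadratic for a:
a = d − √(d² − 2M_n/(0.85 f'_c b)) = 375 − √(375² − 2 × 241×10⁶/(0.85 × 35.6 × 485)) = 46.70 mm.
A_s = 0.85 f'_c a b / f_y = 0.85 × 35.6 × 46.70 × 485 / 415 = 1651.5 mm².

A_s ≈ 1650 mm²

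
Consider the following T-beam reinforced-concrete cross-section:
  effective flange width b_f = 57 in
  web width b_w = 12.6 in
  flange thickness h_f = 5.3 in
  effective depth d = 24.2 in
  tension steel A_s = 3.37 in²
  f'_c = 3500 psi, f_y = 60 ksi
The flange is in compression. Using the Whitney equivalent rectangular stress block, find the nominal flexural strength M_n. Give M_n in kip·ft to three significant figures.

Tension: T = A_s f_y = 3.37 × 60 = 202.2 kips.
Try a within the flange: a = T/(0.85 f'_c b_f) = 202.2/(0.85 × 3.5 × 57) = 1.192 in.
Since a = 1.192 ≤ h_f = 5.3 in, the stress block lies entirely in the flange; analyse as a rectangular beam of width b_f.
M_n = T(d − a/2) = 202.2 × (24.2 − 0.596) = 4772.7 kip·in.
M_n = 4772.7/12 = 397.73 kip·ft.

M_n ≈ 398 kip·ft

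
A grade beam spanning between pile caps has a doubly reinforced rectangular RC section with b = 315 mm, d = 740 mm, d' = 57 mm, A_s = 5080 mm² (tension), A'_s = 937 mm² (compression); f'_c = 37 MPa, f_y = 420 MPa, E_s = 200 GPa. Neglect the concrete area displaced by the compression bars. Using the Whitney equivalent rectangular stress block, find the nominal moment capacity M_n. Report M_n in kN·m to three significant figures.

M_n ≈ 1400 kN·m

Assume both tension and compression steel yield.
Net tension couple steel: A_s − A'_s = 4143 mm².
a = (A_s − A'_s) f_y / (0.85 f'_c b) = 1740060/(0.85 × 37 × 315) = 175.64 mm.
c = a/β₁ = 175.64/0.786 = 223.46 mm; ε'_s = 0.003(c − d')/c = 0.0022 ≥ f_y/E_s = 0.0021, so compression steel does yield.
M_n = (A_s − A'_s) f_y (d − a/2) + A'_s f_y (d − d') = [1740060 × (740 − 87.82) + 393540 × (740 − 57)] × 10⁻⁶ = 1134.83 + 268.79 = 1403.62 kN·m.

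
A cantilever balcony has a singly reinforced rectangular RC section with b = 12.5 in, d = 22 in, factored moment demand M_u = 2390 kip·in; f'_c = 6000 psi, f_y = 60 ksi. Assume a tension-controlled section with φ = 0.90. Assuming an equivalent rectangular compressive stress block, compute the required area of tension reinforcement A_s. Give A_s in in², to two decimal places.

M_n = M_u/φ = 2390/0.90 = 2655.56 kip·in.
From M_n = 0.85 f'_c a b (d − a/2):
a = d − √(d² − 2M_n/(0.85 f'_c b)) = 22 − √(22² − 2 × 2655.56/(0.85 × 6 × 12.5)) = 1.983 in.
A_s = 0.85 f'_c a b / f_y = 0.85 × 6 × 1.983 × 12.5 / 60 = 2.107 in².

A_s ≈ 2.11 in²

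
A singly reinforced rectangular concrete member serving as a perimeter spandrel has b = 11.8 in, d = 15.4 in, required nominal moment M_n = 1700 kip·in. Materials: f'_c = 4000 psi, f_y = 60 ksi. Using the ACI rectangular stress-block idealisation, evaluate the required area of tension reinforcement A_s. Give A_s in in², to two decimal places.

A_s ≈ 2.04 in²

From M_n = 0.85 f'_c a b (d − a/2):
a = d − √(d² − 2M_n/(0.85 f'_c b)) = 15.4 − √(15.4² − 2 × 1700/(0.85 × 4 × 11.8)) = 3.054 in.
A_s = 0.85 f'_c a b / f_y = 0.85 × 4 × 3.054 × 11.8 / 60 = 2.042 in².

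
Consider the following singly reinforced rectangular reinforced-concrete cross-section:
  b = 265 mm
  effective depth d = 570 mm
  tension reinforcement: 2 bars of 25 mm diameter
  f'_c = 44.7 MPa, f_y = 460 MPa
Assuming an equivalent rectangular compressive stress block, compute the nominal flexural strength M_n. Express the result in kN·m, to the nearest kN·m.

M_n ≈ 247 kN·m

A_s = 2 × 491 = 982 mm².
T = A_s f_y = 982 × 460 = 451720 N = 451.72 kN.
From C = T: a = T/(0.85 f'_c b) = 451720/(0.85 × 44.7 × 265) = 44.86 mm.
M_n = T(d − a/2) = 451.72 kN × (570 − 22.43) mm = 247.35 kN·m.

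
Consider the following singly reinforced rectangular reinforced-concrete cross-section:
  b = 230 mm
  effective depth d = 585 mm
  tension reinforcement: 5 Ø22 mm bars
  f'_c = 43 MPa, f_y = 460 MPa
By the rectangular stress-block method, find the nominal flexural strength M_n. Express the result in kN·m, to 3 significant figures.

M_n ≈ 466 kN·m

A_s = 5 × 380 = 1900 mm².
T = A_s f_y = 1900 × 460 = 874000 N = 874 kN.
From C = T: a = T/(0.85 f'_c b) = 874000/(0.85 × 43 × 230) = 103.97 mm.
M_n = T(d − a/2) = 874 kN × (585 − 51.985) mm = 465.86 kN·m.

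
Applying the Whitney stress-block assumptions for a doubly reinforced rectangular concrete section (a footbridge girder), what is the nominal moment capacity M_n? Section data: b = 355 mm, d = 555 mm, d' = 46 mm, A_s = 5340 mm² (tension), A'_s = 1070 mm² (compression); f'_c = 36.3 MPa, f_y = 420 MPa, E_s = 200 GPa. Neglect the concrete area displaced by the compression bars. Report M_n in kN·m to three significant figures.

M_n ≈ 1080 kN·m

Assume both tension and compression steel yield.
Net tension couple steel: A_s − A'_s = 4270 mm².
a = (A_s − A'_s) f_y / (0.85 f'_c b) = 1793400/(0.85 × 36.3 × 355) = 163.73 mm.
c = a/β₁ = 163.73/0.791 = 206.99 mm; ε'_s = 0.003(c − d')/c = 0.0023 ≥ f_y/E_s = 0.0021, so compression steel does yield.
M_n = (A_s − A'_s) f_y (d − a/2) + A'_s f_y (d − d') = [1793400 × (555 − 81.865) + 449400 × (555 − 46)] × 10⁻⁶ = 848.52 + 228.74 = 1077.26 kN·m.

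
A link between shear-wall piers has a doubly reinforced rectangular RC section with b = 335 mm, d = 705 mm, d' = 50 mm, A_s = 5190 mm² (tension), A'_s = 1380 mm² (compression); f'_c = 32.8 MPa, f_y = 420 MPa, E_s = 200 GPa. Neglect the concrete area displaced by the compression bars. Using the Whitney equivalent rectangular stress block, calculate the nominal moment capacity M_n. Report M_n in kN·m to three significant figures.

M_n ≈ 1370 kN·m

Assume both tension and compression steel yield.
Net tension couple steel: A_s − A'_s = 3810 mm².
a = (A_s − A'_s) f_y / (0.85 f'_c b) = 1600200/(0.85 × 32.8 × 335) = 171.33 mm.
c = a/β₁ = 171.33/0.816 = 209.96 mm; ε'_s = 0.003(c − d')/c = 0.0023 ≥ f_y/E_s = 0.0021, so compression steel does yield.
M_n = (A_s − A'_s) f_y (d − a/2) + A'_s f_y (d − d') = [1600200 × (705 − 85.665) + 579600 × (705 − 50)] × 10⁻⁶ = 991.06 + 379.64 = 1370.70 kN·m.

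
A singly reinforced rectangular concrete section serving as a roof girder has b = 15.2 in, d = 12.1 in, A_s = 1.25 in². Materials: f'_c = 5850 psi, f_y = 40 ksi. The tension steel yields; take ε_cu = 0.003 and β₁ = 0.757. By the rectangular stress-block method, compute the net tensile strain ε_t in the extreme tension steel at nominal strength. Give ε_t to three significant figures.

ε_t ≈ 0.0385

a = A_s f_y/(0.85 f'_c b) = 0.662 in.
β₁ = 0.757, so c = a/β₁ = 0.662/0.757 = 0.875 in.
From the linear strain diagram with ε_cu = 0.003: ε_t = 0.003 (d − c)/c = 0.003 × (12.1 − 0.875)/0.875 = 0.0385.
Since ε_t ≥ 0.005, the section is tension-controlled.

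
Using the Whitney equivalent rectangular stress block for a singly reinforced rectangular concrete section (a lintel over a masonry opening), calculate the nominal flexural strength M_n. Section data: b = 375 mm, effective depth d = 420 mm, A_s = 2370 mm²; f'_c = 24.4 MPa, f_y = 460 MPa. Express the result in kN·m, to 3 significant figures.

M_n ≈ 381 kN·m

T = A_s f_y = 2370 × 460 = 1090200 N = 1090.2 kN.
From C = T: a = T/(0.85 f'_c b) = 1090200/(0.85 × 24.4 × 375) = 140.17 mm.
M_n = T(d − a/2) = 1090.2 kN × (420 − 70.085) mm = 381.48 kN·m.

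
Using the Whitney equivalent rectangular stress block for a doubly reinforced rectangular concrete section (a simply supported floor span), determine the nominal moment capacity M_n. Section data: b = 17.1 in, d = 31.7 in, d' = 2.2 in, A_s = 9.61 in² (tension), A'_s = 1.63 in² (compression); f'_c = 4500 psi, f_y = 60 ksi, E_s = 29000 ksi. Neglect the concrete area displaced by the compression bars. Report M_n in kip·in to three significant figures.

Assume both steels yield.
a = (A_s − A'_s) f_y/(0.85 f'_c b) = (9.61 − 1.63) × 60/(0.85 × 4.5 × 17.1) = 7.320 in.
c = a/β₁ = 7.320/0.825 = 8.873 in; ε'_s = 0.003(c − d')/c = 0.0023 ≥ ε_y = 0.0021, so the compression steel yields.
M_n = (A_s − A'_s) f_y (d − a/2) + A'_s f_y (d − d') = 478.8 × (31.7 − 3.66) + 97.8 × (31.7 − 2.2) = 13425.6 + 2885.1 = 16310.7 kip·in.

M_n ≈ 16300 kip·in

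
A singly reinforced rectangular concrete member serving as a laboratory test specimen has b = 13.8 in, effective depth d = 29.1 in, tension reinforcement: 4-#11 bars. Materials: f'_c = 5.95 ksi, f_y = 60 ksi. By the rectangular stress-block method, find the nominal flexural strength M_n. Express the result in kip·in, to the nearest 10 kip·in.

A_s = 4 × 1.56 = 6.24 in².
T = A_s f_y = 6.24 × 60 = 374.4 kips.
a = T/(0.85 f'_c b) = 374.4/(0.85 × 5.95 × 13.8) = 5.364 in.
M_n = T(d − a/2) = 374.4 × (29.1 − 2.682) = 9890.9 kip·in.

M_n ≈ 9890 kip·in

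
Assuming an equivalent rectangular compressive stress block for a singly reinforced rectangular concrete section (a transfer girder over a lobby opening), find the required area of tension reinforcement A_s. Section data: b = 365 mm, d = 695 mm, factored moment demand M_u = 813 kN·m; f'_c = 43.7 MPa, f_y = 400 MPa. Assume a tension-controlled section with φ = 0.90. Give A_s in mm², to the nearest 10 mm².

A_s ≈ 3510 mm²

M_n = M_u/φ = 813/0.90 = 903.333 kN·m.
With M_n = 0.85 f'_c a b (d − a/2), solve the quadratic for a:
a = d − √(d² − 2M_n/(0.85 f'_c b)) = 695 − √(695² − 2 × 903.333×10⁶/(0.85 × 43.7 × 365)) = 103.59 mm.
A_s = 0.85 f'_c a b / f_y = 0.85 × 43.7 × 103.59 × 365 / 400 = 3511.2 mm².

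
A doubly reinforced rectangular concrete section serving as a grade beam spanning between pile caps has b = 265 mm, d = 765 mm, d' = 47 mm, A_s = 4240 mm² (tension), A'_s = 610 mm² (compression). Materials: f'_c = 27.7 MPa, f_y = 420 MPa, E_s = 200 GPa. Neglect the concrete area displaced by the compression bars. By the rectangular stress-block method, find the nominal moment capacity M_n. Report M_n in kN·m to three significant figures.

Assume both tension and compression steel yield.
Net tension couple steel: A_s − A'_s = 3630 mm².
a = (A_s − A'_s) f_y / (0.85 f'_c b) = 1524600/(0.85 × 27.7 × 265) = 244.35 mm.
c = a/β₁ = 244.35/0.85 = 287.47 mm; ε'_s = 0.003(c − d')/c = 0.0025 ≥ f_y/E_s = 0.0021, so compression steel does yield.
M_n = (A_s − A'_s) f_y (d − a/2) + A'_s f_y (d − d') = [1524600 × (765 − 122.175) + 256200 × (765 − 47)] × 10⁻⁶ = 980.05 + 183.95 = 1164.00 kN·m.

M_n ≈ 1160 kN·m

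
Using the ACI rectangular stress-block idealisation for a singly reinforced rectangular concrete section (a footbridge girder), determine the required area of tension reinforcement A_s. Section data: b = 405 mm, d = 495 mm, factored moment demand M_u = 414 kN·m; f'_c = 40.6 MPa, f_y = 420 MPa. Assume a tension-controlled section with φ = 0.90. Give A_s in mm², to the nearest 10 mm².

A_s ≈ 2390 mm²

M_n = M_u/φ = 414/0.90 = 460 kN·m.
With M_n = 0.85 f'_c a b (d − a/2), solve the quadratic for a:
a = d − √(d² − 2M_n/(0.85 f'_c b)) = 495 − √(495² − 2 × 460×10⁶/(0.85 × 40.6 × 405)) = 71.68 mm.
A_s = 0.85 f'_c a b / f_y = 0.85 × 40.6 × 71.68 × 405 / 420 = 2385.3 mm².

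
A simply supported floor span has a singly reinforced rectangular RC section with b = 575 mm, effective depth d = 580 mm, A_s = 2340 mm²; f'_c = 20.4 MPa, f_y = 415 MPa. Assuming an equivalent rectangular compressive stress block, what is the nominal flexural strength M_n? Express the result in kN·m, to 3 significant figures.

M_n ≈ 516 kN·m

T = A_s f_y = 2340 × 415 = 971100 N = 971.1 kN.
From C = T: a = T/(0.85 f'_c b) = 971100/(0.85 × 20.4 × 575) = 97.40 mm.
M_n = T(d − a/2) = 971.1 kN × (580 − 48.7) mm = 515.95 kN·m.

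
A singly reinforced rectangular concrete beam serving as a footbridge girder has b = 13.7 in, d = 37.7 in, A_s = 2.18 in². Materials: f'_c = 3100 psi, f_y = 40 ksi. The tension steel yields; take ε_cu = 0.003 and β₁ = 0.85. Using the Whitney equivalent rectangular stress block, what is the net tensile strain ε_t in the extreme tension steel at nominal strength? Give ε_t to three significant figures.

ε_t ≈ 0.0368

a = A_s f_y/(0.85 f'_c b) = 2.416 in.
β₁ = 0.85, so c = a/β₁ = 2.416/0.85 = 2.842 in.
From the linear strain diagram with ε_cu = 0.003: ε_t = 0.003 (d − c)/c = 0.003 × (37.7 − 2.842)/2.842 = 0.0368.
Since ε_t ≥ 0.005, the section is tension-controlled.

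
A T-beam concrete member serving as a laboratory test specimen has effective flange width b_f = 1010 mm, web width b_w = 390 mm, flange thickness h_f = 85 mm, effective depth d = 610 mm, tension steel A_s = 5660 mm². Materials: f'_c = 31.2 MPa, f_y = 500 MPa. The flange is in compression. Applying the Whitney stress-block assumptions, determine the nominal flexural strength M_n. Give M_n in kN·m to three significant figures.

M_n ≈ 1570 kN·m

Tension: T = A_s f_y = 5660 × 500 = 2830000 N.
Try a within the flange: a = T/(0.85 f'_c b_f) = 2830000/(0.85 × 31.2 × 1010) = 105.66 mm.
a = 105.66 > h_f = 85 mm: the block extends into the web. Split into flange-overhang and web parts.
C_f = 0.85 f'_c (b_f − b_w) h_f = 0.85 × 31.2 × (1010 − 390) × 85 = 1397604 N.
Remaining web compression depth: a_w = (T − C_f)/(0.85 f'_c b_w) = (2830000 − 1397604)/(0.85 × 31.2 × 390) = 138.49 mm.
M_n = C_f(d − h_f/2) + (T − C_f)(d − a_w/2) = 1397604 × (610 − 42.5) + 1432396 × (610 − 69.245) = 793.14 + 774.58 = 1567.72 × 10⁶ N·mm.
M_n = 1567.72 kN·m.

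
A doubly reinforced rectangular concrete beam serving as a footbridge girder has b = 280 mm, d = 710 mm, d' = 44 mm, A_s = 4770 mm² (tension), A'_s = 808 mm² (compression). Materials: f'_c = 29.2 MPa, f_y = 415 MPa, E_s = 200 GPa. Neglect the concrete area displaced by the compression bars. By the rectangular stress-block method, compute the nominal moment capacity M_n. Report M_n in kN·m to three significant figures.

M_n ≈ 1200 kN·m

Assume both tension and compression steel yield.
Net tension couple steel: A_s − A'_s = 3962 mm².
a = (A_s − A'_s) f_y / (0.85 f'_c b) = 1644230/(0.85 × 29.2 × 280) = 236.59 mm.
c = a/β₁ = 236.59/0.841 = 281.32 mm; ε'_s = 0.003(c − d')/c = 0.0025 ≥ f_y/E_s = 0.0021, so compression steel does yield.
M_n = (A_s − A'_s) f_y (d − a/2) + A'_s f_y (d − d') = [1644230 × (710 − 118.295) + 335320 × (710 − 44)] × 10⁻⁶ = 972.90 + 223.32 = 1196.22 kN·m.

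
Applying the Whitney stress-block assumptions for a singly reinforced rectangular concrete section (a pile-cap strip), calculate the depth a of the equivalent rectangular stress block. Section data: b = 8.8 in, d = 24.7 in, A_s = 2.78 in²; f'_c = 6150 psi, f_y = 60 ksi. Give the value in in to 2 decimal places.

a ≈ 3.63 in

T = A_s f_y = 2.78 × 60 = 166.8 kips.
a = T/(0.85 f'_c b) = 166.8/(0.85 × 6.15 × 8.8) = 3.63 in.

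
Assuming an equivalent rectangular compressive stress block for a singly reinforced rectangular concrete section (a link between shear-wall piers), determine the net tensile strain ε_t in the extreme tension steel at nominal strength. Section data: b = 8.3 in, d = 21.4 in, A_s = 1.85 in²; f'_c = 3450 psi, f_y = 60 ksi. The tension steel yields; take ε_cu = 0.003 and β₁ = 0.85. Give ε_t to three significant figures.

a = A_s f_y/(0.85 f'_c b) = 4.560 in.
β₁ = 0.85, so c = a/β₁ = 4.560/0.85 = 5.365 in.
From the linear strain diagram with ε_cu = 0.003: ε_t = 0.003 (d − c)/c = 0.003 × (21.4 − 5.365)/5.365 = 0.00897.
Since ε_t ≥ 0.005, the section is tension-controlled.

ε_t ≈ 0.00897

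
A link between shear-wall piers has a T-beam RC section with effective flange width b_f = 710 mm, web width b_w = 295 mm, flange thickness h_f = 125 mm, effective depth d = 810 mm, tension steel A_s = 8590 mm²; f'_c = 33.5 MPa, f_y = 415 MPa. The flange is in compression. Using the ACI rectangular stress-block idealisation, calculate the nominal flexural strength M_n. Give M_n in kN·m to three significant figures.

Tension: T = A_s f_y = 8590 × 415 = 3564850 N.
Try a within the flange: a = T/(0.85 f'_c b_f) = 3564850/(0.85 × 33.5 × 710) = 176.33 mm.
a = 176.33 > h_f = 125 mm: the block extends into the web. Split into flange-overhang and web parts.
C_f = 0.85 f'_c (b_f − b_w) h_f = 0.85 × 33.5 × (710 − 295) × 125 = 1477141 N.
Remaining web compression depth: a_w = (T − C_f)/(0.85 f'_c b_w) = (3564850 − 1477141)/(0.85 × 33.5 × 295) = 248.53 mm.
M_n = C_f(d − h_f/2) + (T − C_f)(d − a_w/2) = 1477141 × (810 − 62.5) + 2087709 × (810 − 124.265) = 1104.16 + 1431.62 = 2535.78 × 10⁶ N·mm.
M_n = 2535.78 kN·m.

M_n ≈ 2540 kN·m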